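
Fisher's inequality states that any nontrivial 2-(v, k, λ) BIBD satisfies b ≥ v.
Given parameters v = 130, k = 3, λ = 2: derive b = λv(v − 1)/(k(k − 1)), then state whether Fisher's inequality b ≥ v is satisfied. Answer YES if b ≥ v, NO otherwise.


b = λv(v − 1)/(k(k − 1)) = 2·130·129/(3·2) = 33540/6 = 5590.
Compare with v = 130: b ≥ v, so Fisher's inequality holds.

YES


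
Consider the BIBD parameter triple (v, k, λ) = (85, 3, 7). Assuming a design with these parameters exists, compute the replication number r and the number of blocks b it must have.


Any 2-(v, k, λ) BIBD satisfies two necessary conditions:
  (i)  Each point sits in r blocks, and counting incidences through any fixed point gives r(k − 1) = λ(v − 1), so r = λ(v − 1)/(k − 1).
  (ii) Total incidences bk = vr, so b = vr/k.
Step 1: r = λ(v − 1)/(k − 1) = 7·(85 − 1)/(3 − 1) = 7·84/2 = 588/2 = 294.
Step 2: b = vr/k = 85·294/3 = 24990/3 = 8330.
Check integrality: r = 294 ∈ Z ✓, b = 8330 ∈ Z ✓.
(These identities are necessary conditions: they determine r and b for any design with these parameters, but do not by themselves prove that one exists.)

r = 294, b = 8330.


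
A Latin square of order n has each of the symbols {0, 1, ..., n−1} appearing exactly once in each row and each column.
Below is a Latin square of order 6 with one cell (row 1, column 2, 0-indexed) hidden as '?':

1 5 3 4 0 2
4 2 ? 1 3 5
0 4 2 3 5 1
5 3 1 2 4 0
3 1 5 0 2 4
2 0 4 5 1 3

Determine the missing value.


Row 1 contains symbols [1, 2, 3, 4, 5] — missing [0].
Column 2 contains symbols [1, 2, 3, 4, 5] — missing [0].
The missing symbol must appear in both missing sets; intersection = [0].
Therefore the hidden value is 0.

Missing value = 0.


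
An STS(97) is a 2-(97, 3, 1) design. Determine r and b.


An STS(v) is a 2-(v, 3, 1) BIBD: block size k = 3, λ = 1.
Replication: r(k − 1) = λ(v − 1) ⇒ r·2 = 97 − 1 = 96 ⇒ r = 48.
Block count: b = v(v − 1)/6 = 97·96/6 = 9312/6 = 1552.

r = 48, b = 1552.


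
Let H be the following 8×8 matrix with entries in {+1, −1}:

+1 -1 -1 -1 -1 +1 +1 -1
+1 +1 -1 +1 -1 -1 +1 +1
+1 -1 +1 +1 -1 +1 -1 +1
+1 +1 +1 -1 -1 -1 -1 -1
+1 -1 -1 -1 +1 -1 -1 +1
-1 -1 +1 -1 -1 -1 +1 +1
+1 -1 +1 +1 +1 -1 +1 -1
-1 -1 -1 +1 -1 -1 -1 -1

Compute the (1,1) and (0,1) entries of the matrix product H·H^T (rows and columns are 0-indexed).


Row 0 of H: [1, -1, -1, -1, -1, 1, 1, -1].
Row 1 of H: [1, 1, -1, 1, -1, -1, 1, 1].
(H·H^T)[1][1] = Σ_j H[1][j]·H[1][j] = (1)² + (1)² + (-1)² + (1)² + (-1)² + (-1)² + (1)² + (1)² = 1 + 1 + 1 + 1 + 1 + 1 + 1 + 1 = 8.
(H·H^T)[0][1] = Σ_j H[0][j]·H[1][j] = (1)·(1) + (-1)·(1) + (-1)·(-1) + (-1)·(1) + (-1)·(-1) + (1)·(-1) + (1)·(1) + (-1)·(1) = 1 + -1 + 1 + -1 + 1 + -1 + 1 + -1 = 0.
So rows 0 and 1 are orthogonal; the diagonal entry equals n = 8.

(1,1) entry = 8; (0,1) entry = 0.


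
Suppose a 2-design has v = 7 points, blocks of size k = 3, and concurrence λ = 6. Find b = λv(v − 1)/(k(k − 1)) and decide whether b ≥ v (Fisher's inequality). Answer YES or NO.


r = λ(v − 1)/(k − 1) = 6·6/2 = 18.
b = vr/k = 7·18/3 = 42.
Fisher's inequality: b ≥ v ⇔ 42 ≥ 7? YES.

YES


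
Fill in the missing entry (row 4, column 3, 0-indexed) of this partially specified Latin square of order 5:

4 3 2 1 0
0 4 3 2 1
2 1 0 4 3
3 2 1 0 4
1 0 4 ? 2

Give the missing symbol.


Row 4 contains symbols [0, 1, 2, 4] — missing [3].
Column 3 contains symbols [0, 1, 2, 4] — missing [3].
The missing symbol must appear in both missing sets; intersection = [3].
Therefore the hidden value is 3.

Missing value = 3.


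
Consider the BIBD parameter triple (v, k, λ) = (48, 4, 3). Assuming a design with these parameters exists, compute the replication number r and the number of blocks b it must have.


Any 2-(v, k, λ) BIBD satisfies two necessary conditions:
  (i)  Each point sits in r blocks, and counting incidences through any fixed point gives r(k − 1) = λ(v − 1), so r = λ(v − 1)/(k − 1).
  (ii) Total incidences bk = vr, so b = vr/k.
Step 1: r = λ(v − 1)/(k − 1) = 3·(48 − 1)/(4 − 1) = 3·47/3 = 141/3 = 47.
Step 2: b = vr/k = 48·47/4 = 2256/4 = 564.
Check integrality: r = 47 ∈ Z ✓, b = 564 ∈ Z ✓.
(These identities are necessary conditions: they determine r and b for any design with these parameters, but do not by themselves prove that one exists.)

r = 47, b = 564.


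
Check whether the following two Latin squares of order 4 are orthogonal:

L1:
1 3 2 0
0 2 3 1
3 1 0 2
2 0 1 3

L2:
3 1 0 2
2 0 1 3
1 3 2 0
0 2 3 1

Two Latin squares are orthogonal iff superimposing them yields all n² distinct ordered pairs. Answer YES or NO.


Form the n² = 16 superimposed pairs (L1[i][j], L2[i][j]), row by row (rows and columns indexed from 0):
row 0: (1,3) (3,1) (2,0) (0,2)
row 1: (0,2) (2,0) (3,1) (1,3)
row 2: (3,1) (1,3) (0,2) (2,0)
row 3: (2,0) (0,2) (1,3) (3,1)
Orthogonality requires all 16 pairs distinct.
But the pair (0,2) repeats: cell (0,3) has L1 = 0, L2 = 2, and cell (1,0) has L1 = 0, L2 = 2.
A repeated pair means some other pair never occurs (only 4 distinct pairs out of 16), so the squares are not orthogonal.
Conclusion: NO.

NO


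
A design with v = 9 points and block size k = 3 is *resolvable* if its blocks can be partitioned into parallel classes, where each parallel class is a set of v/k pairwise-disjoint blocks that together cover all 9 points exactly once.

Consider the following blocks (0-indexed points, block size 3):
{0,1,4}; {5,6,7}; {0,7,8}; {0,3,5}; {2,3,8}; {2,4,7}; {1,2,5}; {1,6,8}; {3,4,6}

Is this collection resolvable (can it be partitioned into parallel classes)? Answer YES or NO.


v = 9, block size k = 3, number of blocks = 9.
For resolvability, blocks must partition into parallel classes of size v/k = 3.
Total blocks must therefore be a multiple of 3: 9 = 3·3 + 0 ⇒ divisible ✓.
Greedy packing gives 3 candidate class(es). Each should be a full parallel class (size 3, covers all 9 points).
  Class 1 (3 blocks): {0,1,4}; {5,6,7}; {2,3,8}. Points covered: [0, 1, 2, 3, 4, 5, 6, 7, 8].
  Class 2 (3 blocks): {0,7,8}; {1,2,5}; {3,4,6}. Points covered: [0, 1, 2, 3, 4, 5, 6, 7, 8].
  Class 3 (3 blocks): {0,3,5}; {2,4,7}; {1,6,8}. Points covered: [0, 1, 2, 3, 4, 5, 6, 7, 8].
All classes full (size 3)? YES. All classes cover every point? YES.
Resolvable? YES.

YES


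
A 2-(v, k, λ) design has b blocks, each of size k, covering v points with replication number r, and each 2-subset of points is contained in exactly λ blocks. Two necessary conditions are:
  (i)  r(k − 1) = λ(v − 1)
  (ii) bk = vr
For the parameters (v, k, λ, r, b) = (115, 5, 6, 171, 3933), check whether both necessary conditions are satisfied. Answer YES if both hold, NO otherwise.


Condition (i): r(k − 1) = 171·4 = 684; λ(v − 1) = 6·114 = 684. Match? YES.
Condition (ii): bk = 3933·5 = 19665; vr = 115·171 = 19665. Match? YES.
Both conditions hold? YES.

YES


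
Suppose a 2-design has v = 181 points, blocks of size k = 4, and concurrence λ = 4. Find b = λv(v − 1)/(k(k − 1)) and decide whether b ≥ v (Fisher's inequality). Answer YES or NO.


b = λv(v − 1)/(k(k − 1)) = 4·181·180/(4·3) = 130320/12 = 10860.
Compare with v = 181: b ≥ v, so Fisher's inequality holds.

YES


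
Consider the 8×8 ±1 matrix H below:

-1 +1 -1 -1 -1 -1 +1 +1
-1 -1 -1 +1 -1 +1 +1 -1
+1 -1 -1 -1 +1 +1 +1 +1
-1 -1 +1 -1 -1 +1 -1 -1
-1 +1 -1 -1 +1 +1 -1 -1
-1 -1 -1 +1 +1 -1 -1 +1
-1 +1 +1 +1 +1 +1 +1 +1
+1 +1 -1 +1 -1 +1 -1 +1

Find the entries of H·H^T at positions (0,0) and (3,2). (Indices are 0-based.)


Row 0 of H: [-1, 1, -1, -1, -1, -1, 1, 1].
Row 2 of H: [1, -1, -1, -1, 1, 1, 1, 1].
Row 3 of H: [-1, -1, 1, -1, -1, 1, -1, -1].
(H·H^T)[0][0] = Σ_j H[0][j]·H[0][j] = (-1)² + (1)² + (-1)² + (-1)² + (-1)² + (-1)² + (1)² + (1)² = 1 + 1 + 1 + 1 + 1 + 1 + 1 + 1 = 8.
(H·H^T)[3][2] = Σ_j H[3][j]·H[2][j] = (-1)·(1) + (-1)·(-1) + (1)·(-1) + (-1)·(-1) + (-1)·(1) + (1)·(1) + (-1)·(1) + (-1)·(1) = -1 + 1 + -1 + 1 + -1 + 1 + -1 + -1 = -2.
Rows 3 and 2 are not orthogonal (dot product = -2 ≠ 0), so H is not a Hadamard matrix.

(0,0) entry = 8; (3,2) entry = -2.


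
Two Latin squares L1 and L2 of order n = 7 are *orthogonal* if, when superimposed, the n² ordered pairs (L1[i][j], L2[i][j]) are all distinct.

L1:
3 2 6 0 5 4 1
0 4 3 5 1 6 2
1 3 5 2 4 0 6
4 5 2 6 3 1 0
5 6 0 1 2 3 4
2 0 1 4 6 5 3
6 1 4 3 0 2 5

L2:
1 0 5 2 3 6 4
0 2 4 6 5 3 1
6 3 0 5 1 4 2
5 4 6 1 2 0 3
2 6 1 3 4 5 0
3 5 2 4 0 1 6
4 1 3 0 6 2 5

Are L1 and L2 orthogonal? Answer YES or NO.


Form the n² = 49 superimposed pairs (L1[i][j], L2[i][j]), row by row (rows and columns indexed from 0):
row 0: (3,1) (2,0) (6,5) (0,2) (5,3) (4,6) (1,4)
row 1: (0,0) (4,2) (3,4) (5,6) (1,5) (6,3) (2,1)
row 2: (1,6) (3,3) (5,0) (2,5) (4,1) (0,4) (6,2)
row 3: (4,5) (5,4) (2,6) (6,1) (3,2) (1,0) (0,3)
row 4: (5,2) (6,6) (0,1) (1,3) (2,4) (3,5) (4,0)
row 5: (2,3) (0,5) (1,2) (4,4) (6,0) (5,1) (3,6)
row 6: (6,4) (1,1) (4,3) (3,0) (0,6) (2,2) (5,5)
Orthogonality requires all 49 pairs distinct.
Check by first coordinate: for each symbol s of L1, list the L2 entries in the n cells where L1 = s; they must all differ.
  L1 = 0: L2 entries (in reading order) 2, 0, 4, 3, 1, 5, 6 — all 7 distinct ✓
  L1 = 1: L2 entries (in reading order) 4, 5, 6, 0, 3, 2, 1 — all 7 distinct ✓
  L1 = 2: L2 entries (in reading order) 0, 1, 5, 6, 4, 3, 2 — all 7 distinct ✓
  L1 = 3: L2 entries (in reading order) 1, 4, 3, 2, 5, 6, 0 — all 7 distinct ✓
  L1 = 4: L2 entries (in reading order) 6, 2, 1, 5, 0, 4, 3 — all 7 distinct ✓
  L1 = 5: L2 entries (in reading order) 3, 6, 0, 4, 2, 1, 5 — all 7 distinct ✓
  L1 = 6: L2 entries (in reading order) 5, 3, 2, 1, 6, 0, 4 — all 7 distinct ✓
Every symbol of L1 meets every symbol of L2 exactly once, so all 49 pairs are distinct (49 of 49).
Conclusion: YES.

YES


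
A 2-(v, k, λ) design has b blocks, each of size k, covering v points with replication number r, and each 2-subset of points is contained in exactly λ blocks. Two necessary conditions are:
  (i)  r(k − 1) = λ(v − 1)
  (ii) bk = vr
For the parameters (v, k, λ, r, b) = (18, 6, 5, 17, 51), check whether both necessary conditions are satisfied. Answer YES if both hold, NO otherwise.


Condition (i): r(k − 1) = 17·5 = 85; λ(v − 1) = 5·17 = 85. Match? YES.
Condition (ii): bk = 51·6 = 306; vr = 18·17 = 306. Match? YES.
Both conditions hold? YES.

YES


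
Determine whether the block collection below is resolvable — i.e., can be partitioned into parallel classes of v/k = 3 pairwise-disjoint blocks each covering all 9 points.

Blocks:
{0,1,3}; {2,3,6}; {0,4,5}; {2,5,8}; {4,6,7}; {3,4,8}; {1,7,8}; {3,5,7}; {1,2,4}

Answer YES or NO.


v = 9, block size k = 3, number of blocks = 9.
For resolvability, blocks must partition into parallel classes of size v/k = 3.
Total blocks must therefore be a multiple of 3: 9 = 3·3 + 0 ⇒ divisible ✓.
Consider block {3,4,8}. It intersects every other block in the collection, so no parallel class of size 3 can contain it.
Since every block must belong to some parallel class in a resolution, the collection cannot be partitioned into parallel classes.
Resolvable? NO.

NO


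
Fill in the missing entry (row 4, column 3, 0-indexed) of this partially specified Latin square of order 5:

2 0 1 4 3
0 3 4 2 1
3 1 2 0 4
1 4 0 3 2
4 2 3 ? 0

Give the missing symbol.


Row 4 contains symbols [0, 2, 3, 4] — missing [1].
Column 3 contains symbols [0, 2, 3, 4] — missing [1].
The missing symbol must appear in both missing sets; intersection = [1].
Therefore the hidden value is 1.

Missing value = 1.


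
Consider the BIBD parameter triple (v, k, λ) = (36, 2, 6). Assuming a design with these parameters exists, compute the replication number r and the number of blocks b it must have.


Any 2-(v, k, λ) BIBD satisfies two necessary conditions:
  (i)  Each point sits in r blocks, and counting incidences through any fixed point gives r(k − 1) = λ(v − 1), so r = λ(v − 1)/(k − 1).
  (ii) Total incidences bk = vr, so b = vr/k.
Step 1: r = λ(v − 1)/(k − 1) = 6·(36 − 1)/(2 − 1) = 6·35/1 = 210/1 = 210.
Step 2: b = vr/k = 36·210/2 = 7560/2 = 3780.
Check integrality: r = 210 ∈ Z ✓, b = 3780 ∈ Z ✓.
(These identities are necessary conditions: they determine r and b for any design with these parameters, but do not by themselves prove that one exists.)

r = 210, b = 3780.


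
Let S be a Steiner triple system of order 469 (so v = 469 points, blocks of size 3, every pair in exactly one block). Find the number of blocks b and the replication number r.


An STS(v) is a 2-(v, 3, 1) BIBD: block size k = 3, λ = 1.
Replication: r(k − 1) = λ(v − 1) ⇒ r·2 = 469 − 1 = 468 ⇒ r = 234.
Block count: b = v(v − 1)/6 = 469·468/6 = 219492/6 = 36582.

r = 234, b = 36582.


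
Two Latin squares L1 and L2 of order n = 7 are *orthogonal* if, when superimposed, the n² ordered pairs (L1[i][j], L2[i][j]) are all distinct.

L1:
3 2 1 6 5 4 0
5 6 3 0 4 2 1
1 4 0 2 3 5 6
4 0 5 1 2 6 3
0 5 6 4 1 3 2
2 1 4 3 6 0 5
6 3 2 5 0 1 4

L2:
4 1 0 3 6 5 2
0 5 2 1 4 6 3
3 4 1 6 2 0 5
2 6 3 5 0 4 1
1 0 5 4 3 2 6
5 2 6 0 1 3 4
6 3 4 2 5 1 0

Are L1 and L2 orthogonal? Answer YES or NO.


Form the n² = 49 superimposed pairs (L1[i][j], L2[i][j]), row by row (rows and columns indexed from 0):
row 0: (3,4) (2,1) (1,0) (6,3) (5,6) (4,5) (0,2)
row 1: (5,0) (6,5) (3,2) (0,1) (4,4) (2,6) (1,3)
row 2: (1,3) (4,4) (0,1) (2,6) (3,2) (5,0) (6,5)
row 3: (4,2) (0,6) (5,3) (1,5) (2,0) (6,4) (3,1)
row 4: (0,1) (5,0) (6,5) (4,4) (1,3) (3,2) (2,6)
row 5: (2,5) (1,2) (4,6) (3,0) (6,1) (0,3) (5,4)
row 6: (6,6) (3,3) (2,4) (5,2) (0,5) (1,1) (4,0)
Orthogonality requires all 49 pairs distinct.
But the pair (1,3) repeats: cell (1,6) has L1 = 1, L2 = 3, and cell (2,0) has L1 = 1, L2 = 3.
A repeated pair means some other pair never occurs (only 35 distinct pairs out of 49), so the squares are not orthogonal.
Conclusion: NO.

NO


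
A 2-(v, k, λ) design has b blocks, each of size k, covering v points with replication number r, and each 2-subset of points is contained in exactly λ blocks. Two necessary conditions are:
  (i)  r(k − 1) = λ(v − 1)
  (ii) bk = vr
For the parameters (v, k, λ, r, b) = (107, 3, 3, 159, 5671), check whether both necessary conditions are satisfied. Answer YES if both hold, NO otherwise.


Condition (i): r(k − 1) = 159·2 = 318; λ(v − 1) = 3·106 = 318. Match? YES.
Condition (ii): bk = 5671·3 = 17013; vr = 107·159 = 17013. Match? YES.
Both conditions hold? YES.

YES


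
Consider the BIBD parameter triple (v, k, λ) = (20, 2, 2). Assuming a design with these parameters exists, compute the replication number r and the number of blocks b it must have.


Any 2-(v, k, λ) BIBD satisfies two necessary conditions:
  (i)  Each point sits in r blocks, and counting incidences through any fixed point gives r(k − 1) = λ(v − 1), so r = λ(v − 1)/(k − 1).
  (ii) Total incidences bk = vr, so b = vr/k.
Step 1: r = λ(v − 1)/(k − 1) = 2·(20 − 1)/(2 − 1) = 2·19/1 = 38/1 = 38.
Step 2: b = vr/k = 20·38/2 = 760/2 = 380.
Check integrality: r = 38 ∈ Z ✓, b = 380 ∈ Z ✓.
(These identities are necessary conditions: they determine r and b for any design with these parameters, but do not by themselves prove that one exists.)

r = 38, b = 380.


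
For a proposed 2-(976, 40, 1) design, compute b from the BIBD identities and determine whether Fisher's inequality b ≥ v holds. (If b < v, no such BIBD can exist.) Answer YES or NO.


b = λv(v − 1)/(k(k − 1)) = 1·976·975/(40·39) = 951600/1560 = 610.
Compare with v = 976: b < v, so Fisher's inequality fails.

NO


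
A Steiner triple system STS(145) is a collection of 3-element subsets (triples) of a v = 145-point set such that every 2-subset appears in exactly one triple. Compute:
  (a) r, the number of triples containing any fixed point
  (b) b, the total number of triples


An STS(v) is a 2-(v, 3, 1) BIBD: block size k = 3, λ = 1.
Replication: r(k − 1) = λ(v − 1) ⇒ r·2 = 145 − 1 = 144 ⇒ r = 72.
Block count: bk = vr ⇒ b·3 = 145·72 = 10440 ⇒ b = 3480.

r = 72, b = 3480.


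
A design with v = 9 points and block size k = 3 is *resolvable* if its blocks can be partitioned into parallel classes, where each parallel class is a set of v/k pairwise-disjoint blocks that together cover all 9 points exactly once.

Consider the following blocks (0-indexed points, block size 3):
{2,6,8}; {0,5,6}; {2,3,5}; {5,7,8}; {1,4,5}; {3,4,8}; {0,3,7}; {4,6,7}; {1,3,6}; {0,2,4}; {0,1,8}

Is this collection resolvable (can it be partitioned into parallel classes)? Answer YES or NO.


v = 9, block size k = 3, number of blocks = 11.
For resolvability, blocks must partition into parallel classes of size v/k = 3.
Total blocks must therefore be a multiple of 3: 11 = 3·3 + 2 ⇒ not divisible ✗.
Resolvable? NO.

NO


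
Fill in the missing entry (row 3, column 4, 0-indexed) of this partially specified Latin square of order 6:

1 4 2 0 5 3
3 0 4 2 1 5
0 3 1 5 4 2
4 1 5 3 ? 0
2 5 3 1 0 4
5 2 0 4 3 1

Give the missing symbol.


Row 3 contains symbols [0, 1, 3, 4, 5] — missing [2].
Column 4 contains symbols [0, 1, 3, 4, 5] — missing [2].
The missing symbol must appear in both missing sets; intersection = [2].
Therefore the hidden value is 2.

Missing value = 2.


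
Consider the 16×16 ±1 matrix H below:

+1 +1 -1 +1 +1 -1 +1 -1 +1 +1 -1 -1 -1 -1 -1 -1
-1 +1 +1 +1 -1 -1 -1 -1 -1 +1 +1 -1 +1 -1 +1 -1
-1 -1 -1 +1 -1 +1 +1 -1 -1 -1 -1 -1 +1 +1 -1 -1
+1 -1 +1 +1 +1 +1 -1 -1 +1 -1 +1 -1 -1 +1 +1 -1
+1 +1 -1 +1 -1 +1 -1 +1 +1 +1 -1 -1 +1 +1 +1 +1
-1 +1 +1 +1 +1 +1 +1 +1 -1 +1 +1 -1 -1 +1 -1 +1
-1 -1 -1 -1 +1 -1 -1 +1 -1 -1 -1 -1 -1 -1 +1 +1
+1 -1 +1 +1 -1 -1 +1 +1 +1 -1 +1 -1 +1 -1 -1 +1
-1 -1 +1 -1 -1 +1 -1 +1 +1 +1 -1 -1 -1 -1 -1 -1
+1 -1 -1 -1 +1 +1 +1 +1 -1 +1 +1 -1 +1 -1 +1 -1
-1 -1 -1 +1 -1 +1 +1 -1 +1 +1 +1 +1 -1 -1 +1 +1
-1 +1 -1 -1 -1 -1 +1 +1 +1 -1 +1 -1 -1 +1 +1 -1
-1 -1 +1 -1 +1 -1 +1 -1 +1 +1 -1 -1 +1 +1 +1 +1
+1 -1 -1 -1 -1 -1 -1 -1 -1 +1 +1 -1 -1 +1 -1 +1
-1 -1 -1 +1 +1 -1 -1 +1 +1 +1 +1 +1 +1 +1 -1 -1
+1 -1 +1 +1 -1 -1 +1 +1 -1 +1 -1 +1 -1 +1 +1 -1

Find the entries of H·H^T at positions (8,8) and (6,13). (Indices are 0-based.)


Row 6 of H: [-1, -1, -1, -1, 1, -1, -1, 1, -1, -1, -1, -1, -1, -1, 1, 1].
Row 8 of H: [-1, -1, 1, -1, -1, 1, -1, 1, 1, 1, -1, -1, -1, -1, -1, -1].
Row 13 of H: [1, -1, -1, -1, -1, -1, -1, -1, -1, 1, 1, -1, -1, 1, -1, 1].
(H·H^T)[8][8] = Σ_j H[8][j]·H[8][j] = (-1)² + (-1)² + (1)² + (-1)² + (-1)² + (1)² + (-1)² + (1)² + (1)² + (1)² + (-1)² + (-1)² + (-1)² + (-1)² + (-1)² + (-1)² = 1 + 1 + 1 + 1 + 1 + 1 + 1 + 1 + 1 + 1 + 1 + 1 + 1 + 1 + 1 + 1 = 16.
(H·H^T)[6][13] = Σ_j H[6][j]·H[13][j] = (-1)·(1) + (-1)·(-1) + (-1)·(-1) + (-1)·(-1) + (1)·(-1) + (-1)·(-1) + (-1)·(-1) + (1)·(-1) + (-1)·(-1) + (-1)·(1) + (-1)·(1) + (-1)·(-1) + (-1)·(-1) + (-1)·(1) + (1)·(-1) + (1)·(1) = -1 + 1 + 1 + 1 + -1 + 1 + 1 + -1 + 1 + -1 + -1 + 1 + 1 + -1 + -1 + 1 = 2.
Rows 6 and 13 are not orthogonal (dot product = 2 ≠ 0), so H is not a Hadamard matrix.

(8,8) entry = 16; (6,13) entry = 2.


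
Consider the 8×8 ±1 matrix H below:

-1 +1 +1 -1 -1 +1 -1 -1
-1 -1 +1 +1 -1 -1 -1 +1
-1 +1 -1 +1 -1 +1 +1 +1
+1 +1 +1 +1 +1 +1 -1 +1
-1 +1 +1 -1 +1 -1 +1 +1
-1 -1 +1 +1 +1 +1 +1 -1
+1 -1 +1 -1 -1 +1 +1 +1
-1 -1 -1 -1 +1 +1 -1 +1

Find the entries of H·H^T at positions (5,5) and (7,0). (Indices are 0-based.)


Row 0 of H: [-1, 1, 1, -1, -1, 1, -1, -1].
Row 5 of H: [-1, -1, 1, 1, 1, 1, 1, -1].
Row 7 of H: [-1, -1, -1, -1, 1, 1, -1, 1].
(H·H^T)[5][5] = Σ_j H[5][j]·H[5][j] = (-1)² + (-1)² + (1)² + (1)² + (1)² + (1)² + (1)² + (-1)² = 1 + 1 + 1 + 1 + 1 + 1 + 1 + 1 = 8.
(H·H^T)[7][0] = Σ_j H[7][j]·H[0][j] = (-1)·(-1) + (-1)·(1) + (-1)·(1) + (-1)·(-1) + (1)·(-1) + (1)·(1) + (-1)·(-1) + (1)·(-1) = 1 + -1 + -1 + 1 + -1 + 1 + 1 + -1 = 0.
So rows 7 and 0 are orthogonal; the diagonal entry equals n = 8.

(5,5) entry = 8; (7,0) entry = 0.


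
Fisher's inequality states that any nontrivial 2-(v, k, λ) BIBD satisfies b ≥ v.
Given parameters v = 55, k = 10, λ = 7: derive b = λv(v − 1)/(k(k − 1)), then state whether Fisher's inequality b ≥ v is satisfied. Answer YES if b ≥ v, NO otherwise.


b = λv(v − 1)/(k(k − 1)) = 7·55·54/(10·9) = 20790/90 = 231.
Compare with v = 55: b ≥ v, so Fisher's inequality holds.

YES


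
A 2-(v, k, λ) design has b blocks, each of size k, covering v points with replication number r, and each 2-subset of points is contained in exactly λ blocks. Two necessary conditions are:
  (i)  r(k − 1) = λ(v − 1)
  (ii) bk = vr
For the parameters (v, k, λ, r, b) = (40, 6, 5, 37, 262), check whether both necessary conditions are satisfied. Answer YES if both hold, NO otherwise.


Condition (i): r(k − 1) = 37·5 = 185; λ(v − 1) = 5·39 = 195. Match? NO.
Condition (ii): bk = 262·6 = 1572; vr = 40·37 = 1480. Match? NO.
Both conditions hold? NO.

NO


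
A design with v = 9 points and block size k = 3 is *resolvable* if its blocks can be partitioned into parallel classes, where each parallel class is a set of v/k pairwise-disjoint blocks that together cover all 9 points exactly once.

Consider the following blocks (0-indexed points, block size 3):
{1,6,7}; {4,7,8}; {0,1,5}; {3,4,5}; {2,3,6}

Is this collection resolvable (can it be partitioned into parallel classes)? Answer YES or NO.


v = 9, block size k = 3, number of blocks = 5.
For resolvability, blocks must partition into parallel classes of size v/k = 3.
Total blocks must therefore be a multiple of 3: 5 = 3·1 + 2 ⇒ not divisible ✗.
Resolvable? NO.

NO


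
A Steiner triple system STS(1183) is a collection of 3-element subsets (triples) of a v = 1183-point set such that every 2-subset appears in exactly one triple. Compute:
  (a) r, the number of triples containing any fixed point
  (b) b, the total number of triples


An STS(v) is a 2-(v, 3, 1) BIBD: block size k = 3, λ = 1.
Replication: r(k − 1) = λ(v − 1) ⇒ r·2 = 1183 − 1 = 1182 ⇒ r = 591.
Block count: b = v(v − 1)/6 = 1183·1182/6 = 1398306/6 = 233051.
(Check via bk = vr: 233051·3 = 699153 = 1183·591 = 699153 ✓.)

r = 591, b = 233051.


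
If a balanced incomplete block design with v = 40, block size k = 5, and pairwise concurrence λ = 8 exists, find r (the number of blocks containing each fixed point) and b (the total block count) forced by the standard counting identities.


Any 2-(v, k, λ) BIBD satisfies two necessary conditions:
  (i)  Each point sits in r blocks, and counting incidences through any fixed point gives r(k − 1) = λ(v − 1), so r = λ(v − 1)/(k − 1).
  (ii) Total incidences bk = vr, so b = vr/k.
Step 1: r = λ(v − 1)/(k − 1) = 8·(40 − 1)/(5 − 1) = 8·39/4 = 312/4 = 78.
Step 2: b = vr/k = 40·78/5 = 3120/5 = 624.
Check integrality: r = 78 ∈ Z ✓, b = 624 ∈ Z ✓.
(These identities are necessary conditions: they determine r and b for any design with these parameters, but do not by themselves prove that one exists.)

r = 78, b = 624.


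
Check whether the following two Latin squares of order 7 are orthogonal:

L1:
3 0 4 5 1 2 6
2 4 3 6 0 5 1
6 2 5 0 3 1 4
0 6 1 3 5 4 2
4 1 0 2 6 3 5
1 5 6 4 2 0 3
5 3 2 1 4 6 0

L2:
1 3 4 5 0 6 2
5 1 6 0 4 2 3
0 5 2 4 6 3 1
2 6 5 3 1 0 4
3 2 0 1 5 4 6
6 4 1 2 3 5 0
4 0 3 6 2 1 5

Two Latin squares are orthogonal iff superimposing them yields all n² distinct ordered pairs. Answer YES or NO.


Form the n² = 49 superimposed pairs (L1[i][j], L2[i][j]), row by row (rows and columns indexed from 0):
row 0: (3,1) (0,3) (4,4) (5,5) (1,0) (2,6) (6,2)
row 1: (2,5) (4,1) (3,6) (6,0) (0,4) (5,2) (1,3)
row 2: (6,0) (2,5) (5,2) (0,4) (3,6) (1,3) (4,1)
row 3: (0,2) (6,6) (1,5) (3,3) (5,1) (4,0) (2,4)
row 4: (4,3) (1,2) (0,0) (2,1) (6,5) (3,4) (5,6)
row 5: (1,6) (5,4) (6,1) (4,2) (2,3) (0,5) (3,0)
row 6: (5,4) (3,0) (2,3) (1,6) (4,2) (6,1) (0,5)
Orthogonality requires all 49 pairs distinct.
But the pair (6,0) repeats: cell (1,3) has L1 = 6, L2 = 0, and cell (2,0) has L1 = 6, L2 = 0.
A repeated pair means some other pair never occurs (only 35 distinct pairs out of 49), so the squares are not orthogonal.
Conclusion: NO.

NO


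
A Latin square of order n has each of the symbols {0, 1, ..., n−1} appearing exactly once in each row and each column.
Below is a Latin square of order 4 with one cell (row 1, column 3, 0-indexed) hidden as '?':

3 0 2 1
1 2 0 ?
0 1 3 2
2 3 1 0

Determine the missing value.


Row 1 contains symbols [0, 1, 2] — missing [3].
Column 3 contains symbols [0, 1, 2] — missing [3].
The missing symbol must appear in both missing sets; intersection = [3].
Therefore the hidden value is 3.

Missing value = 3.


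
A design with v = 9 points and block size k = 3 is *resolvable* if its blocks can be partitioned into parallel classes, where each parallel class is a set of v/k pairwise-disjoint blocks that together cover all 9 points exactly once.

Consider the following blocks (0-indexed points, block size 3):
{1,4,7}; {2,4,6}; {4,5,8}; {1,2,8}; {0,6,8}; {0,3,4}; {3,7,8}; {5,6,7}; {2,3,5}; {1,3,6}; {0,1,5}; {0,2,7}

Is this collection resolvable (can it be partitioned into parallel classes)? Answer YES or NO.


v = 9, block size k = 3, number of blocks = 12.
For resolvability, blocks must partition into parallel classes of size v/k = 3.
Total blocks must therefore be a multiple of 3: 12 = 3·4 + 0 ⇒ divisible ✓.
Greedy packing gives 4 candidate class(es). Each should be a full parallel class (size 3, covers all 9 points).
  Class 1 (3 blocks): {1,4,7}; {0,6,8}; {2,3,5}. Points covered: [0, 1, 2, 3, 4, 5, 6, 7, 8].
  Class 2 (3 blocks): {2,4,6}; {3,7,8}; {0,1,5}. Points covered: [0, 1, 2, 3, 4, 5, 6, 7, 8].
  Class 3 (3 blocks): {4,5,8}; {1,3,6}; {0,2,7}. Points covered: [0, 1, 2, 3, 4, 5, 6, 7, 8].
  Class 4 (3 blocks): {1,2,8}; {0,3,4}; {5,6,7}. Points covered: [0, 1, 2, 3, 4, 5, 6, 7, 8].
All classes full (size 3)? YES. All classes cover every point? YES.
Resolvable? YES.

YES


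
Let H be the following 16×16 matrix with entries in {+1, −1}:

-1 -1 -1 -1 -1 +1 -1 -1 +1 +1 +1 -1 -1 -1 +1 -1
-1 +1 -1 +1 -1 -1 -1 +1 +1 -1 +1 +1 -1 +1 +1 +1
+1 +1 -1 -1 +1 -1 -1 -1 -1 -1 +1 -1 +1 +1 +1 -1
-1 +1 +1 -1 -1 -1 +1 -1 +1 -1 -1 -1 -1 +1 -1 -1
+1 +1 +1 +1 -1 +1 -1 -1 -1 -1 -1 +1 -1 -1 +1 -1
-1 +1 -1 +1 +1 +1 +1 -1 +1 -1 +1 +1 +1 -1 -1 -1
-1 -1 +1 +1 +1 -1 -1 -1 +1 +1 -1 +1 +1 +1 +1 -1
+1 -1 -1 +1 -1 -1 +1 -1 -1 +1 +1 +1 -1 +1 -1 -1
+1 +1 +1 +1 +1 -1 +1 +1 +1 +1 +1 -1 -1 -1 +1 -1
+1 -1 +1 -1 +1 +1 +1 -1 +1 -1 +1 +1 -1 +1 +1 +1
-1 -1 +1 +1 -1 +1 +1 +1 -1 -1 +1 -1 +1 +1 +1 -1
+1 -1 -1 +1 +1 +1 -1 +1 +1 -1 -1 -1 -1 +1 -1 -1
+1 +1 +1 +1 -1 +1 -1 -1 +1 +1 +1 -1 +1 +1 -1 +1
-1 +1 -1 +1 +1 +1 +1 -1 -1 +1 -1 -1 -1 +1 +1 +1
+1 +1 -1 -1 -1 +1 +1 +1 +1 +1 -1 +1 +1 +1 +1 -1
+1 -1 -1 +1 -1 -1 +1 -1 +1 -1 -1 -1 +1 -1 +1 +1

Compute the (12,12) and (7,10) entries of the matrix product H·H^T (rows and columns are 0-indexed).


Row 7 of H: [1, -1, -1, 1, -1, -1, 1, -1, -1, 1, 1, 1, -1, 1, -1, -1].
Row 10 of H: [-1, -1, 1, 1, -1, 1, 1, 1, -1, -1, 1, -1, 1, 1, 1, -1].
Row 12 of H: [1, 1, 1, 1, -1, 1, -1, -1, 1, 1, 1, -1, 1, 1, -1, 1].
(H·H^T)[12][12] = Σ_j H[12][j]·H[12][j] = (1)² + (1)² + (1)² + (1)² + (-1)² + (1)² + (-1)² + (-1)² + (1)² + (1)² + (1)² + (-1)² + (1)² + (1)² + (-1)² + (1)² = 1 + 1 + 1 + 1 + 1 + 1 + 1 + 1 + 1 + 1 + 1 + 1 + 1 + 1 + 1 + 1 = 16.
(H·H^T)[7][10] = Σ_j H[7][j]·H[10][j] = (1)·(-1) + (-1)·(-1) + (-1)·(1) + (1)·(1) + (-1)·(-1) + (-1)·(1) + (1)·(1) + (-1)·(1) + (-1)·(-1) + (1)·(-1) + (1)·(1) + (1)·(-1) + (-1)·(1) + (1)·(1) + (-1)·(1) + (-1)·(-1) = -1 + 1 + -1 + 1 + 1 + -1 + 1 + -1 + 1 + -1 + 1 + -1 + -1 + 1 + -1 + 1 = 0.
So rows 7 and 10 are orthogonal; the diagonal entry equals n = 16.

(12,12) entry = 16; (7,10) entry = 0.


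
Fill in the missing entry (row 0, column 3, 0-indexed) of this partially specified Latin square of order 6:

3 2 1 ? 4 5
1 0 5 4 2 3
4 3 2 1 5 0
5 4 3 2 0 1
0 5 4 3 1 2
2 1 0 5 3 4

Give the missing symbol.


Row 0 contains symbols [1, 2, 3, 4, 5] — missing [0].
Column 3 contains symbols [1, 2, 3, 4, 5] — missing [0].
The missing symbol must appear in both missing sets; intersection = [0].
Therefore the hidden value is 0.

Missing value = 0.


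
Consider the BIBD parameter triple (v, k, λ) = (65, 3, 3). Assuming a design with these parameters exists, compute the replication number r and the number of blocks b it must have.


Any 2-(v, k, λ) BIBD satisfies two necessary conditions:
  (i)  Each point sits in r blocks, and counting incidences through any fixed point gives r(k − 1) = λ(v − 1), so r = λ(v − 1)/(k − 1).
  (ii) Total incidences bk = vr, so b = vr/k.
Step 1: r = λ(v − 1)/(k − 1) = 3·(65 − 1)/(3 − 1) = 3·64/2 = 192/2 = 96.
Step 2: b = vr/k = 65·96/3 = 6240/3 = 2080.
Check integrality: r = 96 ∈ Z ✓, b = 2080 ∈ Z ✓.
(These identities are necessary conditions: they determine r and b for any design with these parameters, but do not by themselves prove that one exists.)

r = 96, b = 2080.


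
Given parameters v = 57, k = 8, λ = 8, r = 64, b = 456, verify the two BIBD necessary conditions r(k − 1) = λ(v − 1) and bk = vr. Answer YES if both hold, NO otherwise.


Condition (i): r(k − 1) = 64·7 = 448; λ(v − 1) = 8·56 = 448. Match? YES.
Condition (ii): bk = 456·8 = 3648; vr = 57·64 = 3648. Match? YES.
Both conditions hold? YES.

YES


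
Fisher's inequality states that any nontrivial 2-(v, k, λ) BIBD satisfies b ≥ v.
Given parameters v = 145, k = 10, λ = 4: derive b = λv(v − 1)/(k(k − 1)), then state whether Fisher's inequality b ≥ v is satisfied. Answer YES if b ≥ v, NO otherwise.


r = λ(v − 1)/(k − 1) = 4·144/9 = 64.
b = vr/k = 145·64/10 = 928.
Fisher's inequality: b ≥ v ⇔ 928 ≥ 145? YES.

YES


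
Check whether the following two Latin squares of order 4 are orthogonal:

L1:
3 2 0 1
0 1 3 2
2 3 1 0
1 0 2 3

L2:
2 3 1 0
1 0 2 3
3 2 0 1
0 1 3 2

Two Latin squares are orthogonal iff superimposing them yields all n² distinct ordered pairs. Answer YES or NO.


Form the n² = 16 superimposed pairs (L1[i][j], L2[i][j]), row by row (rows and columns indexed from 0):
row 0: (3,2) (2,3) (0,1) (1,0)
row 1: (0,1) (1,0) (3,2) (2,3)
row 2: (2,3) (3,2) (1,0) (0,1)
row 3: (1,0) (0,1) (2,3) (3,2)
Orthogonality requires all 16 pairs distinct.
But the pair (0,1) repeats: cell (0,2) has L1 = 0, L2 = 1, and cell (1,0) has L1 = 0, L2 = 1.
A repeated pair means some other pair never occurs (only 4 distinct pairs out of 16), so the squares are not orthogonal.
Conclusion: NO.

NO


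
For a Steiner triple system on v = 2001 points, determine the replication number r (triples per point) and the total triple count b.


An STS(v) is a 2-(v, 3, 1) BIBD: block size k = 3, λ = 1.
Replication: r(k − 1) = λ(v − 1) ⇒ r·2 = 2001 − 1 = 2000 ⇒ r = 1000.
Block count: b = v(v − 1)/6 = 2001·2000/6 = 4002000/6 = 667000.

r = 1000, b = 667000.


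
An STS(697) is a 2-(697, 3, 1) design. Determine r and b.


An STS(v) is a 2-(v, 3, 1) BIBD: block size k = 3, λ = 1.
Replication: r(k − 1) = λ(v − 1) ⇒ r·2 = 697 − 1 = 696 ⇒ r = 348.
Block count: b = v(v − 1)/6 = 697·696/6 = 485112/6 = 80852.

r = 348, b = 80852.


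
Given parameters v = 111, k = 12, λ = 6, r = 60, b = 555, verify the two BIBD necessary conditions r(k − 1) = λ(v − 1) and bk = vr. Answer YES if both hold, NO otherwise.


Condition (i): r(k − 1) = 60·11 = 660; λ(v − 1) = 6·110 = 660. Match? YES.
Condition (ii): bk = 555·12 = 6660; vr = 111·60 = 6660. Match? YES.
Both conditions hold? YES.

YES


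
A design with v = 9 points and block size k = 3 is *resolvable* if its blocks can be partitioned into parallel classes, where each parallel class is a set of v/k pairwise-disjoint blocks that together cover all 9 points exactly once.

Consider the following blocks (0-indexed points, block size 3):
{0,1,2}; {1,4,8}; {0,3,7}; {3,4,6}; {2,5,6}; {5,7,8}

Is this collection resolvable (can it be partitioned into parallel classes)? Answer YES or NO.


v = 9, block size k = 3, number of blocks = 6.
For resolvability, blocks must partition into parallel classes of size v/k = 3.
Total blocks must therefore be a multiple of 3: 6 = 3·2 + 0 ⇒ divisible ✓.
Greedy packing gives 2 candidate class(es). Each should be a full parallel class (size 3, covers all 9 points).
  Class 1 (3 blocks): {0,1,2}; {3,4,6}; {5,7,8}. Points covered: [0, 1, 2, 3, 4, 5, 6, 7, 8].
  Class 2 (3 blocks): {1,4,8}; {0,3,7}; {2,5,6}. Points covered: [0, 1, 2, 3, 4, 5, 6, 7, 8].
All classes full (size 3)? YES. All classes cover every point? YES.
Resolvable? YES.

YES


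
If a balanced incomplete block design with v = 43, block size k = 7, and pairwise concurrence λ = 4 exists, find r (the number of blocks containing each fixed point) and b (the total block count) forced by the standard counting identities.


Any 2-(v, k, λ) BIBD satisfies two necessary conditions:
  (i)  Each point sits in r blocks, and counting incidences through any fixed point gives r(k − 1) = λ(v − 1), so r = λ(v − 1)/(k − 1).
  (ii) Total incidences bk = vr, so b = vr/k.
Step 1: r = λ(v − 1)/(k − 1) = 4·(43 − 1)/(7 − 1) = 4·42/6 = 168/6 = 28.
Step 2: b = vr/k = 43·28/7 = 1204/7 = 172.
Check integrality: r = 28 ∈ Z ✓, b = 172 ∈ Z ✓.
(These identities are necessary conditions: they determine r and b for any design with these parameters, but do not by themselves prove that one exists.)

r = 28, b = 172.


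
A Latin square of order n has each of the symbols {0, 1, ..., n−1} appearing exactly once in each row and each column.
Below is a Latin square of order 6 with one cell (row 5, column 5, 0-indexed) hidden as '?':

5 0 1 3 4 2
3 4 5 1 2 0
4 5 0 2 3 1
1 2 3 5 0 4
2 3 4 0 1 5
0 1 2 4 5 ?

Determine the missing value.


Row 5 contains symbols [0, 1, 2, 4, 5] — missing [3].
Column 5 contains symbols [0, 1, 2, 4, 5] — missing [3].
The missing symbol must appear in both missing sets; intersection = [3].
Therefore the hidden value is 3.

Missing value = 3.


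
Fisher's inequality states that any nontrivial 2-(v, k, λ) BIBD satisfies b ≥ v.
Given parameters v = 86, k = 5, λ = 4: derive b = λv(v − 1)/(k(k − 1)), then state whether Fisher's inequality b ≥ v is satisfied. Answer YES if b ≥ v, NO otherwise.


b = λv(v − 1)/(k(k − 1)) = 4·86·85/(5·4) = 29240/20 = 1462.
Compare with v = 86: b ≥ v, so Fisher's inequality holds.

YES


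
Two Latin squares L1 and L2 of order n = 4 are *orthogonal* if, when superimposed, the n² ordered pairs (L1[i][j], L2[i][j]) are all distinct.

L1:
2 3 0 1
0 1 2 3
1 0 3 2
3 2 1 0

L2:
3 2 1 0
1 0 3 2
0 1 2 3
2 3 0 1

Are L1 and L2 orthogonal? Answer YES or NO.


Form the n² = 16 superimposed pairs (L1[i][j], L2[i][j]), row by row (rows and columns indexed from 0):
row 0: (2,3) (3,2) (0,1) (1,0)
row 1: (0,1) (1,0) (2,3) (3,2)
row 2: (1,0) (0,1) (3,2) (2,3)
row 3: (3,2) (2,3) (1,0) (0,1)
Orthogonality requires all 16 pairs distinct.
But the pair (0,1) repeats: cell (0,2) has L1 = 0, L2 = 1, and cell (1,0) has L1 = 0, L2 = 1.
A repeated pair means some other pair never occurs (only 4 distinct pairs out of 16), so the squares are not orthogonal.
Conclusion: NO.

NO


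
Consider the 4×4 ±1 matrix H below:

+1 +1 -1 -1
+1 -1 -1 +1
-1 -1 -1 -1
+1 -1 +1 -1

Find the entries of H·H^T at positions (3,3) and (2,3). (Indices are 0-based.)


Row 2 of H: [-1, -1, -1, -1].
Row 3 of H: [1, -1, 1, -1].
(H·H^T)[3][3] = Σ_j H[3][j]·H[3][j] = (1)² + (-1)² + (1)² + (-1)² = 1 + 1 + 1 + 1 = 4.
(H·H^T)[2][3] = Σ_j H[2][j]·H[3][j] = (-1)·(1) + (-1)·(-1) + (-1)·(1) + (-1)·(-1) = -1 + 1 + -1 + 1 = 0.
So rows 2 and 3 are orthogonal; the diagonal entry equals n = 4.

(3,3) entry = 4; (2,3) entry = 0.


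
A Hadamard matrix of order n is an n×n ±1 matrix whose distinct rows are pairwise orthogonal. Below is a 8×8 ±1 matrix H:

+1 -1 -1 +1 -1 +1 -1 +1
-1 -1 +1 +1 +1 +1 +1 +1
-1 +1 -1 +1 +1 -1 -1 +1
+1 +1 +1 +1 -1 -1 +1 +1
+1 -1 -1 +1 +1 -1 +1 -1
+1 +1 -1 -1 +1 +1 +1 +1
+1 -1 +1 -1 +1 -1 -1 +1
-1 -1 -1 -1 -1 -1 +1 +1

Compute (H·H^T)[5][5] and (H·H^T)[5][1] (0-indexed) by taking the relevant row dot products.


Row 1 of H: [-1, -1, 1, 1, 1, 1, 1, 1].
Row 5 of H: [1, 1, -1, -1, 1, 1, 1, 1].
(H·H^T)[5][5] = Σ_j H[5][j]·H[5][j] = (1)² + (1)² + (-1)² + (-1)² + (1)² + (1)² + (1)² + (1)² = 1 + 1 + 1 + 1 + 1 + 1 + 1 + 1 = 8.
(H·H^T)[5][1] = Σ_j H[5][j]·H[1][j] = (1)·(-1) + (1)·(-1) + (-1)·(1) + (-1)·(1) + (1)·(1) + (1)·(1) + (1)·(1) + (1)·(1) = -1 + -1 + -1 + -1 + 1 + 1 + 1 + 1 = 0.
So rows 5 and 1 are orthogonal; the diagonal entry equals n = 8.

(5,5) entry = 8; (5,1) entry = 0.


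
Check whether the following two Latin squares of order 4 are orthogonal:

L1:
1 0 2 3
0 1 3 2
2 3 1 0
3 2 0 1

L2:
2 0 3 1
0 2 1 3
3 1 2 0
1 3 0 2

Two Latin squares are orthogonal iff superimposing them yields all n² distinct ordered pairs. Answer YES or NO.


Form the n² = 16 superimposed pairs (L1[i][j], L2[i][j]), row by row (rows and columns indexed from 0):
row 0: (1,2) (0,0) (2,3) (3,1)
row 1: (0,0) (1,2) (3,1) (2,3)
row 2: (2,3) (3,1) (1,2) (0,0)
row 3: (3,1) (2,3) (0,0) (1,2)
Orthogonality requires all 16 pairs distinct.
But the pair (0,0) repeats: cell (0,1) has L1 = 0, L2 = 0, and cell (1,0) has L1 = 0, L2 = 0.
A repeated pair means some other pair never occurs (only 4 distinct pairs out of 16), so the squares are not orthogonal.
Conclusion: NO.

NO


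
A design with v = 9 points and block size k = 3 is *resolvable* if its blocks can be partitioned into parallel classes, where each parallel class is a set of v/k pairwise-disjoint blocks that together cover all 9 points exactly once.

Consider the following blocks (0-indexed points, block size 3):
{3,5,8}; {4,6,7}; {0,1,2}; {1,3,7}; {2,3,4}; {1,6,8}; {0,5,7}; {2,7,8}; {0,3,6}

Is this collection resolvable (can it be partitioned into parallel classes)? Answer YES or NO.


v = 9, block size k = 3, number of blocks = 9.
For resolvability, blocks must partition into parallel classes of size v/k = 3.
Total blocks must therefore be a multiple of 3: 9 = 3·3 + 0 ⇒ divisible ✓.
Consider block {1,3,7}. It intersects every other block in the collection, so no parallel class of size 3 can contain it.
Since every block must belong to some parallel class in a resolution, the collection cannot be partitioned into parallel classes.
Resolvable? NO.

NO


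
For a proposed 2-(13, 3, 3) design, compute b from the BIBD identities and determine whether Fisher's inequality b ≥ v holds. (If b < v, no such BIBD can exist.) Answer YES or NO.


r = λ(v − 1)/(k − 1) = 3·12/2 = 18.
b = vr/k = 13·18/3 = 78.
Fisher's inequality: b ≥ v ⇔ 78 ≥ 13? YES.

YES


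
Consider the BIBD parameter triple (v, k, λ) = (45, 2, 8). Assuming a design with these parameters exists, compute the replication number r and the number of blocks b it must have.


Any 2-(v, k, λ) BIBD satisfies two necessary conditions:
  (i)  Each point sits in r blocks, and counting incidences through any fixed point gives r(k − 1) = λ(v − 1), so r = λ(v − 1)/(k − 1).
  (ii) Total incidences bk = vr, so b = vr/k.
Step 1: r = λ(v − 1)/(k − 1) = 8·(45 − 1)/(2 − 1) = 8·44/1 = 352/1 = 352.
Step 2: b = vr/k = 45·352/2 = 15840/2 = 7920.
Check integrality: r = 352 ∈ Z ✓, b = 7920 ∈ Z ✓.
(These identities are necessary conditions: they determine r and b for any design with these parameters, but do not by themselves prove that one exists.)

r = 352, b = 7920.


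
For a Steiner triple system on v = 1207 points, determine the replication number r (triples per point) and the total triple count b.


An STS(v) is a 2-(v, 3, 1) BIBD: block size k = 3, λ = 1.
Replication: r(k − 1) = λ(v − 1) ⇒ r·2 = 1207 − 1 = 1206 ⇒ r = 603.
Block count: bk = vr ⇒ b·3 = 1207·603 = 727821 ⇒ b = 242607.

r = 603, b = 242607.


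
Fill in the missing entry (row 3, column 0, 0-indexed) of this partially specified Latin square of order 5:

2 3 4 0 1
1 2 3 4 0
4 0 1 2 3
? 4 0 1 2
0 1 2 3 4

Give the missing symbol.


Row 3 contains symbols [0, 1, 2, 4] — missing [3].
Column 0 contains symbols [0, 1, 2, 4] — missing [3].
The missing symbol must appear in both missing sets; intersection = [3].
Therefore the hidden value is 3.

Missing value = 3.
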